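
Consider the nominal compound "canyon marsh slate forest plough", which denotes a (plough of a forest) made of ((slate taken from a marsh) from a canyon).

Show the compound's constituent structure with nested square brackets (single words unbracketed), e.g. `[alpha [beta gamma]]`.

The outermost head in the paraphrase is "plough" (specifically "forest plough"), modified by "canyon marsh slate".
"canyon marsh slate" → head "slate" (specifically "marsh slate"), modifier "canyon".
"marsh slate" → head "slate", modifier "marsh".
"forest plough" → head "plough", modifier "forest".
Assembled: [[canyon [marsh slate]] [forest plough]].

[[canyon [marsh slate]] [forest plough]]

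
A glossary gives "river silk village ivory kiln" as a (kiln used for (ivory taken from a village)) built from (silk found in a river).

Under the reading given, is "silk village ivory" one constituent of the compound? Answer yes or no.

The top-level split is [river silk] [village ivory kiln]; the full structure is [[river silk] [[village ivory] kiln]].
"silk village ivory" straddles a constituent boundary, so it is not a single unit.

no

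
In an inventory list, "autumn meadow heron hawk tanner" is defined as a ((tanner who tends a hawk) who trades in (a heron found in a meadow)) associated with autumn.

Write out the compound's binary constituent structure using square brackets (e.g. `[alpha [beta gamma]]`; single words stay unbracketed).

Overall it is a kind of tanner (specifically "meadow heron hawk tanner"); the modifier is "autumn".
Inside "meadow heron hawk tanner": head "tanner" (specifically "hawk tanner"), modifier "meadow heron".
Inside "meadow heron": head "heron", modifier "meadow".
Inside "hawk tanner": head "tanner", modifier "hawk".
Putting it together: [autumn [[meadow heron] [hawk tanner]]].

[autumn [[meadow heron] [hawk tanner]]]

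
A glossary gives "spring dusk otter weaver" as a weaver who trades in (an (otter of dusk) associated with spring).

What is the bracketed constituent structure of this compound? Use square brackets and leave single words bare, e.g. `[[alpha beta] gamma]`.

[[spring [dusk otter]] weaver]

Whole compound: head "weaver", modifier "spring dusk otter".
Inside "spring dusk otter": head "otter" (specifically "dusk otter"), modifier "spring".
Inside "dusk otter": head "otter", modifier "dusk".
So the structure is [[spring [dusk otter]] weaver].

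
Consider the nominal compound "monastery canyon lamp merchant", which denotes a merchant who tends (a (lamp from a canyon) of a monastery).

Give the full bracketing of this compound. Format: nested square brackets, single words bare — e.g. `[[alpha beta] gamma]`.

[[monastery [canyon lamp]] merchant]

At the top level: head "merchant"; modifier "monastery canyon lamp".
"monastery canyon lamp" → head "lamp" (specifically "canyon lamp"), modifier "monastery".
"canyon lamp" → head "lamp", modifier "canyon".
Assembled: [[monastery [canyon lamp]] merchant].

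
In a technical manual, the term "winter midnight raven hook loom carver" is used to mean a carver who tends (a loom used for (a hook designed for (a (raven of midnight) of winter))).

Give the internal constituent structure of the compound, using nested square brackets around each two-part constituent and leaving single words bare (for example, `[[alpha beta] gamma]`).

Whole compound: head "carver", modifier "winter midnight raven hook loom".
Within "winter midnight raven hook loom", the head is "loom" and the modifier is "winter midnight raven hook".
Within "winter midnight raven hook", the head is "hook" and the modifier is "winter midnight raven".
Within "winter midnight raven", the head is "raven" (specifically "midnight raven") and the modifier is "winter".
Within "midnight raven", the head is "raven" and the modifier is "midnight".
So the structure is [[[[winter [midnight raven]] hook] loom] carver].

[[[[winter [midnight raven]] hook] loom] carver]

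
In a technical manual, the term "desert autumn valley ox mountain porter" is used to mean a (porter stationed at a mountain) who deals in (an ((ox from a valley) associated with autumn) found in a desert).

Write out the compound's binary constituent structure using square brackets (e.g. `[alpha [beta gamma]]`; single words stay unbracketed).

[[desert [autumn [valley ox]]] [mountain porter]]

Whole compound: head "porter" (specifically "mountain porter"), modifier "desert autumn valley ox".
Within "desert autumn valley ox", the head is "ox" (specifically "autumn valley ox") and the modifier is "desert".
Within "autumn valley ox", the head is "ox" (specifically "valley ox") and the modifier is "autumn".
Within "valley ox", the head is "ox" and the modifier is "valley".
Within "mountain porter", the head is "porter" and the modifier is "mountain".
Assembled: [[desert [autumn [valley ox]]] [mountain porter]].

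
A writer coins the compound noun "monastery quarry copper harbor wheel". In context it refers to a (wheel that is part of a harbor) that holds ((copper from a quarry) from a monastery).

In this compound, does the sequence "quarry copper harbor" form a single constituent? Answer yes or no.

no

The top-level split is [monastery quarry copper] [harbor wheel]; the full structure is [[monastery [quarry copper]] [harbor wheel]].
"quarry copper harbor" straddles a constituent boundary, so it is not a single unit.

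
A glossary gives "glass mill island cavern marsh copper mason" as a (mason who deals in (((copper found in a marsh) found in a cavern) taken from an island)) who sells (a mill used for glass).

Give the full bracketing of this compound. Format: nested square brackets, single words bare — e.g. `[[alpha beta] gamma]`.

Whole compound: head "mason" (specifically "island cavern marsh copper mason"), modifier "glass mill".
Inside "glass mill": head "mill", modifier "glass".
Inside "island cavern marsh copper mason": head "mason", modifier "island cavern marsh copper".
Inside "island cavern marsh copper": head "copper" (specifically "cavern marsh copper"), modifier "island".
Inside "cavern marsh copper": head "copper" (specifically "marsh copper"), modifier "cavern".
Inside "marsh copper": head "copper", modifier "marsh".
Putting it together: [[glass mill] [[island [cavern [marsh copper]]] mason]].

[[glass mill] [[island [cavern [marsh copper]]] mason]]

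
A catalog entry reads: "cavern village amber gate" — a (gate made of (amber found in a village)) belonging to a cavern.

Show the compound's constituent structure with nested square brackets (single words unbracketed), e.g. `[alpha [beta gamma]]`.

Overall it is a kind of gate (specifically "village amber gate"); the modifier is "cavern".
Inside "village amber gate": head "gate", modifier "village amber".
Inside "village amber": head "amber", modifier "village".
Putting it together: [cavern [[village amber] gate]].

[cavern [[village amber] gate]]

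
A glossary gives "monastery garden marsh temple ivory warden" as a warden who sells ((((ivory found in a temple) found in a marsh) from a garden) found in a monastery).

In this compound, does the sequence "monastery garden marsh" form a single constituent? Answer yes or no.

The top-level split is [monastery garden marsh temple ivory] [warden]; the full structure is [[monastery [garden [marsh [temple ivory]]]] warden].
"monastery garden marsh" straddles a constituent boundary, so it is not a single unit.

no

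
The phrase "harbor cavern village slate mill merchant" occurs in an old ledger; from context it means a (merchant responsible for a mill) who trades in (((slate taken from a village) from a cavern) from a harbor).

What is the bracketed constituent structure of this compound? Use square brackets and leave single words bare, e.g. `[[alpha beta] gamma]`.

[[harbor [cavern [village slate]]] [mill merchant]]

The outermost head in the paraphrase is "merchant" (specifically "mill merchant"), modified by "harbor cavern village slate".
"harbor cavern village slate" → head "slate" (specifically "cavern village slate"), modifier "harbor".
"cavern village slate" → head "slate" (specifically "village slate"), modifier "cavern".
"village slate" → head "slate", modifier "village".
"mill merchant" → head "merchant", modifier "mill".
So the structure is [[harbor [cavern [village slate]]] [mill merchant]].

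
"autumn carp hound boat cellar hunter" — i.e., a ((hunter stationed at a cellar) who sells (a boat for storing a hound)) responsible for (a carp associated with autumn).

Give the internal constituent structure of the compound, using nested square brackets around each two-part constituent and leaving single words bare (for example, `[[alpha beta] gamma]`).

The outermost head in the paraphrase is "hunter" (specifically "hound boat cellar hunter"), modified by "autumn carp".
"autumn carp" → head "carp", modifier "autumn".
"hound boat cellar hunter" → head "hunter" (specifically "cellar hunter"), modifier "hound boat".
"hound boat" → head "boat", modifier "hound".
"cellar hunter" → head "hunter", modifier "cellar".
Assembled: [[autumn carp] [[hound boat] [cellar hunter]]].

[[autumn carp] [[hound boat] [cellar hunter]]]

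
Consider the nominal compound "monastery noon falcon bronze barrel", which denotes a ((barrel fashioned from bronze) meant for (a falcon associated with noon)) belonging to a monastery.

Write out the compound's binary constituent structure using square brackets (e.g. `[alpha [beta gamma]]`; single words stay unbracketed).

[monastery [[noon falcon] [bronze barrel]]]

The outermost head in the paraphrase is "barrel" (specifically "noon falcon bronze barrel"), modified by "monastery".
"noon falcon bronze barrel" → head "barrel" (specifically "bronze barrel"), modifier "noon falcon".
"noon falcon" → head "falcon", modifier "noon".
"bronze barrel" → head "barrel", modifier "bronze".
Assembled: [monastery [[noon falcon] [bronze barrel]]].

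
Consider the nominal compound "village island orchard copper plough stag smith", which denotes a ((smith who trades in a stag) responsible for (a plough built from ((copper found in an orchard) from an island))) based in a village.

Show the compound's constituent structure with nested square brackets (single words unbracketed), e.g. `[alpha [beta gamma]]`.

Overall it is a kind of smith (specifically "island orchard copper plough stag smith"); the modifier is "village".
Within "island orchard copper plough stag smith", the head is "smith" (specifically "stag smith") and the modifier is "island orchard copper plough".
Within "island orchard copper plough", the head is "plough" and the modifier is "island orchard copper".
Within "island orchard copper", the head is "copper" (specifically "orchard copper") and the modifier is "island".
Within "orchard copper", the head is "copper" and the modifier is "orchard".
Within "stag smith", the head is "smith" and the modifier is "stag".
Assembled: [village [[[island [orchard copper]] plough] [stag smith]]].

[village [[[island [orchard copper]] plough] [stag smith]]]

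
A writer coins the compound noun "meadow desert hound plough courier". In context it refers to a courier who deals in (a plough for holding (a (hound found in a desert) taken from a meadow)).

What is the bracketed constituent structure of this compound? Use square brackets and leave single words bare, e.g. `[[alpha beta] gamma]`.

[[[meadow [desert hound]] plough] courier]

Whole compound: head "courier", modifier "meadow desert hound plough".
Within "meadow desert hound plough", the head is "plough" and the modifier is "meadow desert hound".
Within "meadow desert hound", the head is "hound" (specifically "desert hound") and the modifier is "meadow".
Within "desert hound", the head is "hound" and the modifier is "desert".
Assembled: [[[meadow [desert hound]] plough] courier].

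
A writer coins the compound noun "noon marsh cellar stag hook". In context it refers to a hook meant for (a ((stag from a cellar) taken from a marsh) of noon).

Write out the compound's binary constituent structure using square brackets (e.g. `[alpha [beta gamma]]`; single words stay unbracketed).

[[noon [marsh [cellar stag]]] hook]

The outermost head in the paraphrase is "hook", modified by "noon marsh cellar stag".
Inside "noon marsh cellar stag": head "stag" (specifically "marsh cellar stag"), modifier "noon".
Inside "marsh cellar stag": head "stag" (specifically "cellar stag"), modifier "marsh".
Inside "cellar stag": head "stag", modifier "cellar".
Assembled: [[noon [marsh [cellar stag]]] hook].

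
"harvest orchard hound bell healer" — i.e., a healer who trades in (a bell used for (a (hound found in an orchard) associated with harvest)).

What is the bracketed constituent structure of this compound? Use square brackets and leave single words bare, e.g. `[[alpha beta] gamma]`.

The outermost head in the paraphrase is "healer", modified by "harvest orchard hound bell".
"harvest orchard hound bell" → head "bell", modifier "harvest orchard hound".
"harvest orchard hound" → head "hound" (specifically "orchard hound"), modifier "harvest".
"orchard hound" → head "hound", modifier "orchard".
Assembled: [[[harvest [orchard hound]] bell] healer].

[[[harvest [orchard hound]] bell] healer]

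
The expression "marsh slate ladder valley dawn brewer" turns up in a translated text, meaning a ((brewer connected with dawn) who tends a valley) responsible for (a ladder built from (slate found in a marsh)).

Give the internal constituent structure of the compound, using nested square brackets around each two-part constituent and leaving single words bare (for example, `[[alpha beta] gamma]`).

At the top level: head "brewer" (specifically "valley dawn brewer"); modifier "marsh slate ladder".
Within "marsh slate ladder", the head is "ladder" and the modifier is "marsh slate".
Within "marsh slate", the head is "slate" and the modifier is "marsh".
Within "valley dawn brewer", the head is "brewer" (specifically "dawn brewer") and the modifier is "valley".
Within "dawn brewer", the head is "brewer" and the modifier is "dawn".
Putting it together: [[[marsh slate] ladder] [valley [dawn brewer]]].

[[[marsh slate] ladder] [valley [dawn brewer]]]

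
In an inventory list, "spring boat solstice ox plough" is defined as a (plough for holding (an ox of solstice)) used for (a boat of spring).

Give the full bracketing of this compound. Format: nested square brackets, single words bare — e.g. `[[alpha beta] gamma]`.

At the top level: head "plough" (specifically "solstice ox plough"); modifier "spring boat".
"spring boat" → head "boat", modifier "spring".
"solstice ox plough" → head "plough", modifier "solstice ox".
"solstice ox" → head "ox", modifier "solstice".
So the structure is [[spring boat] [[solstice ox] plough]].

[[spring boat] [[solstice ox] plough]]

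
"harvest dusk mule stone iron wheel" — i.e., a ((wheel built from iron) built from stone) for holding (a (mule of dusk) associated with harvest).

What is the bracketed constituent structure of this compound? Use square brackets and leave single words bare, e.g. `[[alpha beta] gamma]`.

Whole compound: head "wheel" (specifically "stone iron wheel"), modifier "harvest dusk mule".
Within "harvest dusk mule", the head is "mule" (specifically "dusk mule") and the modifier is "harvest".
Within "dusk mule", the head is "mule" and the modifier is "dusk".
Within "stone iron wheel", the head is "wheel" (specifically "iron wheel") and the modifier is "stone".
Within "iron wheel", the head is "wheel" and the modifier is "iron".
Putting it together: [[harvest [dusk mule]] [stone [iron wheel]]].

[[harvest [dusk mule]] [stone [iron wheel]]]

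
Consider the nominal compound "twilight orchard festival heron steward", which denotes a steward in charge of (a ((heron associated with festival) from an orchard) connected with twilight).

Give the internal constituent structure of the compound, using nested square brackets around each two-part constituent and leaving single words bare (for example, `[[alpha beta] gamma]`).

[[twilight [orchard [festival heron]]] steward]

At the top level: head "steward"; modifier "twilight orchard festival heron".
"twilight orchard festival heron" → head "heron" (specifically "orchard festival heron"), modifier "twilight".
"orchard festival heron" → head "heron" (specifically "festival heron"), modifier "orchard".
"festival heron" → head "heron", modifier "festival".
So the structure is [[twilight [orchard [festival heron]]] steward].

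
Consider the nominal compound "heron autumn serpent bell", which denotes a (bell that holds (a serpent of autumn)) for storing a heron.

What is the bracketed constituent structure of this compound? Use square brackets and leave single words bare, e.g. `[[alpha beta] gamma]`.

Overall it is a kind of bell (specifically "autumn serpent bell"); the modifier is "heron".
Within "autumn serpent bell", the head is "bell" and the modifier is "autumn serpent".
Within "autumn serpent", the head is "serpent" and the modifier is "autumn".
Putting it together: [heron [[autumn serpent] bell]].

[heron [[autumn serpent] bell]]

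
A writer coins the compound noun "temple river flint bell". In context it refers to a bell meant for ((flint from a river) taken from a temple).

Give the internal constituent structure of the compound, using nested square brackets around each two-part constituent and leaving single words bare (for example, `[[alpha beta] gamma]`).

Overall it is a kind of bell; the modifier is "temple river flint".
Inside "temple river flint": head "flint" (specifically "river flint"), modifier "temple".
Inside "river flint": head "flint", modifier "river".
Putting it together: [[temple [river flint]] bell].

[[temple [river flint]] bell]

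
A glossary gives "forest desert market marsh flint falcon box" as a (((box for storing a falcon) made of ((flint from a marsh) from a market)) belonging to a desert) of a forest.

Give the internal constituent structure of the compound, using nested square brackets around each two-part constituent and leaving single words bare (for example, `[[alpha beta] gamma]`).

Overall it is a kind of box (specifically "desert market marsh flint falcon box"); the modifier is "forest".
Within "desert market marsh flint falcon box", the head is "box" (specifically "market marsh flint falcon box") and the modifier is "desert".
Within "market marsh flint falcon box", the head is "box" (specifically "falcon box") and the modifier is "market marsh flint".
Within "market marsh flint", the head is "flint" (specifically "marsh flint") and the modifier is "market".
Within "marsh flint", the head is "flint" and the modifier is "marsh".
Within "falcon box", the head is "box" and the modifier is "falcon".
Putting it together: [forest [desert [[market [marsh flint]] [falcon box]]]].

[forest [desert [[market [marsh flint]] [falcon box]]]]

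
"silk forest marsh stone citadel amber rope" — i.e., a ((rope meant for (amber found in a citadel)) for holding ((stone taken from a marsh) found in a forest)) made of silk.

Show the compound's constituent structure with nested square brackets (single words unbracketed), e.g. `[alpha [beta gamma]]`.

[silk [[forest [marsh stone]] [[citadel amber] rope]]]

Overall it is a kind of rope (specifically "forest marsh stone citadel amber rope"); the modifier is "silk".
"forest marsh stone citadel amber rope" → head "rope" (specifically "citadel amber rope"), modifier "forest marsh stone".
"forest marsh stone" → head "stone" (specifically "marsh stone"), modifier "forest".
"marsh stone" → head "stone", modifier "marsh".
"citadel amber rope" → head "rope", modifier "citadel amber".
"citadel amber" → head "amber", modifier "citadel".
So the structure is [silk [[forest [marsh stone]] [[citadel amber] rope]]].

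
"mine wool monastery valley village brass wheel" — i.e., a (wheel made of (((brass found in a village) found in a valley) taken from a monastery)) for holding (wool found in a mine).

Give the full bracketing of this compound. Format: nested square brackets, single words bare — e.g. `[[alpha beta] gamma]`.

At the top level: head "wheel" (specifically "monastery valley village brass wheel"); modifier "mine wool".
"mine wool" → head "wool", modifier "mine".
"monastery valley village brass wheel" → head "wheel", modifier "monastery valley village brass".
"monastery valley village brass" → head "brass" (specifically "valley village brass"), modifier "monastery".
"valley village brass" → head "brass" (specifically "village brass"), modifier "valley".
"village brass" → head "brass", modifier "village".
So the structure is [[mine wool] [[monastery [valley [village brass]]] wheel]].

[[mine wool] [[monastery [valley [village brass]]] wheel]]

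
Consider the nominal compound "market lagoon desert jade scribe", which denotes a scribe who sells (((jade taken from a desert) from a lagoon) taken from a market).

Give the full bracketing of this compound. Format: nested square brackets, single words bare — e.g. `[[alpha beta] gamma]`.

[[market [lagoon [desert jade]]] scribe]

At the top level: head "scribe"; modifier "market lagoon desert jade".
Inside "market lagoon desert jade": head "jade" (specifically "lagoon desert jade"), modifier "market".
Inside "lagoon desert jade": head "jade" (specifically "desert jade"), modifier "lagoon".
Inside "desert jade": head "jade", modifier "desert".
Assembled: [[market [lagoon [desert jade]]] scribe].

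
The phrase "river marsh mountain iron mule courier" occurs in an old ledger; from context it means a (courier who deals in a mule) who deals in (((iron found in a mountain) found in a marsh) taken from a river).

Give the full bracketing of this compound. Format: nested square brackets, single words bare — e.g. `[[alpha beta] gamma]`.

At the top level: head "courier" (specifically "mule courier"); modifier "river marsh mountain iron".
Inside "river marsh mountain iron": head "iron" (specifically "marsh mountain iron"), modifier "river".
Inside "marsh mountain iron": head "iron" (specifically "mountain iron"), modifier "marsh".
Inside "mountain iron": head "iron", modifier "mountain".
Inside "mule courier": head "courier", modifier "mule".
Assembled: [[river [marsh [mountain iron]]] [mule courier]].

[[river [marsh [mountain iron]]] [mule courier]]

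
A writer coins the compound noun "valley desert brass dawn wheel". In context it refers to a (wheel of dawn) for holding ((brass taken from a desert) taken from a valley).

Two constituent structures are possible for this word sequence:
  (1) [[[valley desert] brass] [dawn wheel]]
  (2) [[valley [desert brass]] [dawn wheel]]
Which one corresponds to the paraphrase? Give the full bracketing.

[[valley [desert brass]] [dawn wheel]]

The paraphrase's head is the "wheel" part ("dawn wheel"); its modifier is "valley desert brass".
That top-level split, carried through the inner groups, gives [[valley [desert brass]] [dawn wheel]].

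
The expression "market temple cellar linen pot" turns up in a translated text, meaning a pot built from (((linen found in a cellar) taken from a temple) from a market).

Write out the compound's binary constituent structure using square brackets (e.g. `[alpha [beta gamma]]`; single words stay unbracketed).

[[market [temple [cellar linen]]] pot]

The outermost head in the paraphrase is "pot", modified by "market temple cellar linen".
"market temple cellar linen" → head "linen" (specifically "temple cellar linen"), modifier "market".
"temple cellar linen" → head "linen" (specifically "cellar linen"), modifier "temple".
"cellar linen" → head "linen", modifier "cellar".
So the structure is [[market [temple [cellar linen]]] pot].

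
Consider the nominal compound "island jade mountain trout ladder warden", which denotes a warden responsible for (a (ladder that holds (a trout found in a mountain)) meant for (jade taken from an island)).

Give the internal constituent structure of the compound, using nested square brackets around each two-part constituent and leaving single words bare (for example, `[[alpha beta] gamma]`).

At the top level: head "warden"; modifier "island jade mountain trout ladder".
Within "island jade mountain trout ladder", the head is "ladder" (specifically "mountain trout ladder") and the modifier is "island jade".
Within "island jade", the head is "jade" and the modifier is "island".
Within "mountain trout ladder", the head is "ladder" and the modifier is "mountain trout".
Within "mountain trout", the head is "trout" and the modifier is "mountain".
Putting it together: [[[island jade] [[mountain trout] ladder]] warden].

[[[island jade] [[mountain trout] ladder]] warden]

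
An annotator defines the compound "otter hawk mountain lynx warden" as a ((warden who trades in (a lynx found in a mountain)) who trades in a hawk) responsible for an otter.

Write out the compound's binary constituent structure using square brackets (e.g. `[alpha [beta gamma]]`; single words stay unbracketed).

Overall it is a kind of warden (specifically "hawk mountain lynx warden"); the modifier is "otter".
Inside "hawk mountain lynx warden": head "warden" (specifically "mountain lynx warden"), modifier "hawk".
Inside "mountain lynx warden": head "warden", modifier "mountain lynx".
Inside "mountain lynx": head "lynx", modifier "mountain".
So the structure is [otter [hawk [[mountain lynx] warden]]].

[otter [hawk [[mountain lynx] warden]]]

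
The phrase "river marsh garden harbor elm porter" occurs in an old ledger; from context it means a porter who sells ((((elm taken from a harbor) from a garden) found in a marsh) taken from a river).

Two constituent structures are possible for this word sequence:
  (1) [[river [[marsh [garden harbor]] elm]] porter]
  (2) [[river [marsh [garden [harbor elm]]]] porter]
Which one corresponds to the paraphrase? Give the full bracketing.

[[river [marsh [garden [harbor elm]]]] porter]

The paraphrase's head is the "porter" part ("porter"); its modifier is "river marsh garden harbor elm".
That top-level split, carried through the inner groups, gives [[river [marsh [garden [harbor elm]]]] porter].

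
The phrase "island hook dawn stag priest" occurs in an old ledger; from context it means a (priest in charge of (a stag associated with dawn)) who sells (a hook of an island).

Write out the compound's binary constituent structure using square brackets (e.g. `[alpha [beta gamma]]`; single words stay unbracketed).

[[island hook] [[dawn stag] priest]]

Overall it is a kind of priest (specifically "dawn stag priest"); the modifier is "island hook".
Within "island hook", the head is "hook" and the modifier is "island".
Within "dawn stag priest", the head is "priest" and the modifier is "dawn stag".
Within "dawn stag", the head is "stag" and the modifier is "dawn".
Assembled: [[island hook] [[dawn stag] priest]].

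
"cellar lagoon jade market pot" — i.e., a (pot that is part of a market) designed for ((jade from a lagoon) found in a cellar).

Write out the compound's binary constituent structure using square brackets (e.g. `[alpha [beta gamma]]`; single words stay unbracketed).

[[cellar [lagoon jade]] [market pot]]

The outermost head in the paraphrase is "pot" (specifically "market pot"), modified by "cellar lagoon jade".
Inside "cellar lagoon jade": head "jade" (specifically "lagoon jade"), modifier "cellar".
Inside "lagoon jade": head "jade", modifier "lagoon".
Inside "market pot": head "pot", modifier "market".
So the structure is [[cellar [lagoon jade]] [market pot]].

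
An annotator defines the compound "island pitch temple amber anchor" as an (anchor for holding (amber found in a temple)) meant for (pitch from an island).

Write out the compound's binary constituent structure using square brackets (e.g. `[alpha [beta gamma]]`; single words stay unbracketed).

[[island pitch] [[temple amber] anchor]]

The outermost head in the paraphrase is "anchor" (specifically "temple amber anchor"), modified by "island pitch".
"island pitch" → head "pitch", modifier "island".
"temple amber anchor" → head "anchor", modifier "temple amber".
"temple amber" → head "amber", modifier "temple".
Putting it together: [[island pitch] [[temple amber] anchor]].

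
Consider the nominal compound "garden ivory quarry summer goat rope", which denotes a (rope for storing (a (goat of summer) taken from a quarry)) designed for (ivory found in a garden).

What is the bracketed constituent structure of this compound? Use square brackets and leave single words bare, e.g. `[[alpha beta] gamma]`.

At the top level: head "rope" (specifically "quarry summer goat rope"); modifier "garden ivory".
Inside "garden ivory": head "ivory", modifier "garden".
Inside "quarry summer goat rope": head "rope", modifier "quarry summer goat".
Inside "quarry summer goat": head "goat" (specifically "summer goat"), modifier "quarry".
Inside "summer goat": head "goat", modifier "summer".
Assembled: [[garden ivory] [[quarry [summer goat]] rope]].

[[garden ivory] [[quarry [summer goat]] rope]]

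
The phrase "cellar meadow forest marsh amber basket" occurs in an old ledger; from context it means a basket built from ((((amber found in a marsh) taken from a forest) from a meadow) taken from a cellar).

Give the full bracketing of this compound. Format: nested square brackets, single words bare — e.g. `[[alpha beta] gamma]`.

Whole compound: head "basket", modifier "cellar meadow forest marsh amber".
Within "cellar meadow forest marsh amber", the head is "amber" (specifically "meadow forest marsh amber") and the modifier is "cellar".
Within "meadow forest marsh amber", the head is "amber" (specifically "forest marsh amber") and the modifier is "meadow".
Within "forest marsh amber", the head is "amber" (specifically "marsh amber") and the modifier is "forest".
Within "marsh amber", the head is "amber" and the modifier is "marsh".
So the structure is [[cellar [meadow [forest [marsh amber]]]] basket].

[[cellar [meadow [forest [marsh amber]]]] basket]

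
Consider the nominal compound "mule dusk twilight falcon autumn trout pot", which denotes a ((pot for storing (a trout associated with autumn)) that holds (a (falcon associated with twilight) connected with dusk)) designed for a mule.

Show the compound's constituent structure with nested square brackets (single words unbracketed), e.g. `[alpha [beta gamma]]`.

Overall it is a kind of pot (specifically "dusk twilight falcon autumn trout pot"); the modifier is "mule".
Inside "dusk twilight falcon autumn trout pot": head "pot" (specifically "autumn trout pot"), modifier "dusk twilight falcon".
Inside "dusk twilight falcon": head "falcon" (specifically "twilight falcon"), modifier "dusk".
Inside "twilight falcon": head "falcon", modifier "twilight".
Inside "autumn trout pot": head "pot", modifier "autumn trout".
Inside "autumn trout": head "trout", modifier "autumn".
So the structure is [mule [[dusk [twilight falcon]] [[autumn trout] pot]]].

[mule [[dusk [twilight falcon]] [[autumn trout] pot]]]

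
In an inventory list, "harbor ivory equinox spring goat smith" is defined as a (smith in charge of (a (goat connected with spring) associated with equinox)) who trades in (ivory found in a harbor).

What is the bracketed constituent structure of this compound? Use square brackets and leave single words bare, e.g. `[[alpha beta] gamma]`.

[[harbor ivory] [[equinox [spring goat]] smith]]

Whole compound: head "smith" (specifically "equinox spring goat smith"), modifier "harbor ivory".
"harbor ivory" → head "ivory", modifier "harbor".
"equinox spring goat smith" → head "smith", modifier "equinox spring goat".
"equinox spring goat" → head "goat" (specifically "spring goat"), modifier "equinox".
"spring goat" → head "goat", modifier "spring".
Putting it together: [[harbor ivory] [[equinox [spring goat]] smith]].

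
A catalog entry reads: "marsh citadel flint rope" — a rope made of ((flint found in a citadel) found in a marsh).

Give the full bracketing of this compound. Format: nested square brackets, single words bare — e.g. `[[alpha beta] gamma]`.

Whole compound: head "rope", modifier "marsh citadel flint".
Inside "marsh citadel flint": head "flint" (specifically "citadel flint"), modifier "marsh".
Inside "citadel flint": head "flint", modifier "citadel".
Putting it together: [[marsh [citadel flint]] rope].

[[marsh [citadel flint]] rope]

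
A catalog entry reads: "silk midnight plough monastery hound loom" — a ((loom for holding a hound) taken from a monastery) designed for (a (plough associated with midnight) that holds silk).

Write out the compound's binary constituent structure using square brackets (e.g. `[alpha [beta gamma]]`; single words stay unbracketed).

Overall it is a kind of loom (specifically "monastery hound loom"); the modifier is "silk midnight plough".
Within "silk midnight plough", the head is "plough" (specifically "midnight plough") and the modifier is "silk".
Within "midnight plough", the head is "plough" and the modifier is "midnight".
Within "monastery hound loom", the head is "loom" (specifically "hound loom") and the modifier is "monastery".
Within "hound loom", the head is "loom" and the modifier is "hound".
So the structure is [[silk [midnight plough]] [monastery [hound loom]]].

[[silk [midnight plough]] [monastery [hound loom]]]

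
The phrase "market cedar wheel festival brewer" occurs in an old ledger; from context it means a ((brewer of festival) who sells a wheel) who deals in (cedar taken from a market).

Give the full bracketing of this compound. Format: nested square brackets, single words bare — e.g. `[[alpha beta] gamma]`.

[[market cedar] [wheel [festival brewer]]]

At the top level: head "brewer" (specifically "wheel festival brewer"); modifier "market cedar".
Within "market cedar", the head is "cedar" and the modifier is "market".
Within "wheel festival brewer", the head is "brewer" (specifically "festival brewer") and the modifier is "wheel".
Within "festival brewer", the head is "brewer" and the modifier is "festival".
Assembled: [[market cedar] [wheel [festival brewer]]].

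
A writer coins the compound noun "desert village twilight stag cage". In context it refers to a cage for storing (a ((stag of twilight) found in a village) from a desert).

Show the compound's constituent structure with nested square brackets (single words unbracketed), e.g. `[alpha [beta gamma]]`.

The outermost head in the paraphrase is "cage", modified by "desert village twilight stag".
Inside "desert village twilight stag": head "stag" (specifically "village twilight stag"), modifier "desert".
Inside "village twilight stag": head "stag" (specifically "twilight stag"), modifier "village".
Inside "twilight stag": head "stag", modifier "twilight".
So the structure is [[desert [village [twilight stag]]] cage].

[[desert [village [twilight stag]]] cage]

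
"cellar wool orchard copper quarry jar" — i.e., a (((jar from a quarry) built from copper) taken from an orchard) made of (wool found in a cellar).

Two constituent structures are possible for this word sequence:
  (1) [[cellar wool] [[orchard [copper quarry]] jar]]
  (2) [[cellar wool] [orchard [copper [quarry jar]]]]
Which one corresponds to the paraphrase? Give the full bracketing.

[[cellar wool] [orchard [copper [quarry jar]]]]

The paraphrase's head is the "jar" part ("orchard copper quarry jar"); its modifier is "cellar wool".
That top-level split, carried through the inner groups, gives [[cellar wool] [orchard [copper [quarry jar]]]].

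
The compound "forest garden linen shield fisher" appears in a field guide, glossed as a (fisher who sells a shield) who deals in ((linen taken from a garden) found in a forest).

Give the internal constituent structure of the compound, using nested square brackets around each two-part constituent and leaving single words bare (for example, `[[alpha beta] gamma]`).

[[forest [garden linen]] [shield fisher]]

At the top level: head "fisher" (specifically "shield fisher"); modifier "forest garden linen".
Within "forest garden linen", the head is "linen" (specifically "garden linen") and the modifier is "forest".
Within "garden linen", the head is "linen" and the modifier is "garden".
Within "shield fisher", the head is "fisher" and the modifier is "shield".
Putting it together: [[forest [garden linen]] [shield fisher]].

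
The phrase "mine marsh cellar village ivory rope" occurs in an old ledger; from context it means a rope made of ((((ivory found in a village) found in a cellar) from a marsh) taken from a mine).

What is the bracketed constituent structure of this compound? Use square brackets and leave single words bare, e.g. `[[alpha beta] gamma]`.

[[mine [marsh [cellar [village ivory]]]] rope]

Overall it is a kind of rope; the modifier is "mine marsh cellar village ivory".
Within "mine marsh cellar village ivory", the head is "ivory" (specifically "marsh cellar village ivory") and the modifier is "mine".
Within "marsh cellar village ivory", the head is "ivory" (specifically "cellar village ivory") and the modifier is "marsh".
Within "cellar village ivory", the head is "ivory" (specifically "village ivory") and the modifier is "cellar".
Within "village ivory", the head is "ivory" and the modifier is "village".
Assembled: [[mine [marsh [cellar [village ivory]]]] rope].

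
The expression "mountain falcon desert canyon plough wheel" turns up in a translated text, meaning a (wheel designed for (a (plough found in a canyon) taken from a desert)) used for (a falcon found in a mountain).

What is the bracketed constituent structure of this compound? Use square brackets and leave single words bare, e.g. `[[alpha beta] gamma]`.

[[mountain falcon] [[desert [canyon plough]] wheel]]

Whole compound: head "wheel" (specifically "desert canyon plough wheel"), modifier "mountain falcon".
"mountain falcon" → head "falcon", modifier "mountain".
"desert canyon plough wheel" → head "wheel", modifier "desert canyon plough".
"desert canyon plough" → head "plough" (specifically "canyon plough"), modifier "desert".
"canyon plough" → head "plough", modifier "canyon".
Putting it together: [[mountain falcon] [[desert [canyon plough]] wheel]].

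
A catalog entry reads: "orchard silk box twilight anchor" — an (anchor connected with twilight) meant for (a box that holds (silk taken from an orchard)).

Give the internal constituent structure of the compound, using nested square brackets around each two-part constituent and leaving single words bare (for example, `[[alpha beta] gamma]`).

[[[orchard silk] box] [twilight anchor]]

At the top level: head "anchor" (specifically "twilight anchor"); modifier "orchard silk box".
Inside "orchard silk box": head "box", modifier "orchard silk".
Inside "orchard silk": head "silk", modifier "orchard".
Inside "twilight anchor": head "anchor", modifier "twilight".
So the structure is [[[orchard silk] box] [twilight anchor]].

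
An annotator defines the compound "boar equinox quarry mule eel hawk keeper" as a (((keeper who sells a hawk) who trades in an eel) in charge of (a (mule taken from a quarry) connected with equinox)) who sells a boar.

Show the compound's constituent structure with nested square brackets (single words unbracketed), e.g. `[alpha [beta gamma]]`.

[boar [[equinox [quarry mule]] [eel [hawk keeper]]]]

Overall it is a kind of keeper (specifically "equinox quarry mule eel hawk keeper"); the modifier is "boar".
"equinox quarry mule eel hawk keeper" → head "keeper" (specifically "eel hawk keeper"), modifier "equinox quarry mule".
"equinox quarry mule" → head "mule" (specifically "quarry mule"), modifier "equinox".
"quarry mule" → head "mule", modifier "quarry".
"eel hawk keeper" → head "keeper" (specifically "hawk keeper"), modifier "eel".
"hawk keeper" → head "keeper", modifier "hawk".
Assembled: [boar [[equinox [quarry mule]] [eel [hawk keeper]]]].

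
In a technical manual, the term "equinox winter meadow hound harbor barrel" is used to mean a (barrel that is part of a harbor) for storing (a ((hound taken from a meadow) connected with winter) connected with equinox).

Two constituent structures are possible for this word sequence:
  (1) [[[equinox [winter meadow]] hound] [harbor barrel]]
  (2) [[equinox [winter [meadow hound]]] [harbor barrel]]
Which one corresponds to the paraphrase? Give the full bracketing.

[[equinox [winter [meadow hound]]] [harbor barrel]]

The paraphrase's head is the "barrel" part ("harbor barrel"); its modifier is "equinox winter meadow hound".
That top-level split, carried through the inner groups, gives [[equinox [winter [meadow hound]]] [harbor barrel]].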